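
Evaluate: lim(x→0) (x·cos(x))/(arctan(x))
This is a 0/0 indeterminate form.

Apply L'Hôpital's rule: differentiate numerator and denominator separately.
  f(x) = x·cos(x)   ⇒   f'(x) = -x·sin(x) + cos(x)
  g(x) = atan(x)   ⇒   g'(x) = 1/(x^2 + 1)
  lim(x→0) f'(x)/g'(x) = lim(x→0) (-x·sin(x) + cos(x))/(1/(x^2 + 1))
  = 1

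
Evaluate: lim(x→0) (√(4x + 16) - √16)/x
This is a standard limit.

Factor or rationalize the expression:
  lim(x→0) (√(4x + 16) - √16)/x = 1/2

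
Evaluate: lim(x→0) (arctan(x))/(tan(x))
This is a 0/0 indeterminate form.

Apply L'Hôpital's rule: differentiate numerator and denominator separately.
  f(x) = atan(x)   ⇒   f'(x) = 1/(x^2 + 1)
  g(x) = tan(x)   ⇒   g'(x) = tan(x)^2 + 1
  lim(x→0) f'(x)/g'(x) = lim(x→0) (1/(x^2 + 1))/(tan(x)^2 + 1)
  = 1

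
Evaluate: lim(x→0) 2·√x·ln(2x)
This is a 0·∞ indeterminate form.

Rewrite 0·∞ as a quotient (0/0 or ∞/∞ form), then apply L'Hôpital's rule:
  lim(x→0) 2·√x·ln(2x) = 0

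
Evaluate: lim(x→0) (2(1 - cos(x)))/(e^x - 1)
This is a 0/0 indeterminate form.

Apply L'Hôpital's rule: differentiate numerator and denominator separately.
  f(x) = 2 - 2·cos(x)   ⇒   f'(x) = 2·sin(x)
  g(x) = e^(x) - 1   ⇒   g'(x) = e^(x)
  lim(x→0) f'(x)/g'(x) = lim(x→0) (2·sin(x))/(e^(x))
  = 0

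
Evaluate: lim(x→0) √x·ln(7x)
This is a 0·∞ indeterminate form.

Rewrite 0·∞ as a quotient (0/0 or ∞/∞ form), then apply L'Hôpital's rule:
  lim(x→0) √x·ln(7x) = 0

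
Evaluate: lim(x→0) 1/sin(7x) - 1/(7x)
This is an ∞-∞ indeterminate form.

Combine fractions or rationalize to convert ∞-∞ to 0/0 form:
  lim(x→0) 1/sin(7x) - 1/(7x) = 0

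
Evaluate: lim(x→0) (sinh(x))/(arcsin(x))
This is a 0/0 indeterminate form.

Apply L'Hôpital's rule: differentiate numerator and denominator separately.
  f(x) = sinh(x)   ⇒   f'(x) = cosh(x)
  g(x) = asin(x)   ⇒   g'(x) = 1/sqrt(1 - x^2)
  lim(x→0) f'(x)/g'(x) = lim(x→0) (cosh(x))/(1/sqrt(1 - x^2))
  = 1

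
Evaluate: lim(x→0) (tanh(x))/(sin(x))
This is a 0/0 indeterminate form.

Apply L'Hôpital's rule: differentiate numerator and denominator separately.
  f(x) = tanh(x)   ⇒   f'(x) = 1 - tanh(x)^2
  g(x) = sin(x)   ⇒   g'(x) = cos(x)
  lim(x→0) f'(x)/g'(x) = lim(x→0) (1 - tanh(x)^2)/(cos(x))
  = 1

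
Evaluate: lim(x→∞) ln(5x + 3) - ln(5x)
This is an ∞-∞ indeterminate form.

Combine fractions or rationalize to convert ∞-∞ to 0/0 form:
  lim(x→∞) ln(5x + 3) - ln(5x) = 0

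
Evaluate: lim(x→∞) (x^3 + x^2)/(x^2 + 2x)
This is an ∞/∞ indeterminate form.

Apply L'Hôpital's rule: differentiate numerator and denominator separately.
  f(x) = x^3 + x^2   ⇒   f'(x) = 3·x^2 + 2·x
  g(x) = x^2 + 2·x   ⇒   g'(x) = 2·x + 2
  lim(x→∞) f'(x)/g'(x) = lim(x→∞) (3·x^2 + 2·x)/(2·x + 2)
  = ∞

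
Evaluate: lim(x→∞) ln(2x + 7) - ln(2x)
This is an ∞-∞ indeterminate form.

Combine fractions or rationalize to convert ∞-∞ to 0/0 form:
  lim(x→∞) ln(2x + 7) - ln(2x) = 0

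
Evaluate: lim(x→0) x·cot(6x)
This is a 0·∞ indeterminate form.

Rewrite 0·∞ as a quotient (0/0 or ∞/∞ form), then apply L'Hôpital's rule:
  lim(x→0) x·cot(6x) = 1/6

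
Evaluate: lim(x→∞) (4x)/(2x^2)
This is an ∞/∞ indeterminate form.

Apply L'Hôpital's rule: differentiate numerator and denominator separately.
  f(x) = 4·x   ⇒   f'(x) = 4
  g(x) = 2·x^2   ⇒   g'(x) = 4·x
  lim(x→∞) f'(x)/g'(x) = lim(x→∞) (4)/(4·x)
  = 0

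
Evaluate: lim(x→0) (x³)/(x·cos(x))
This is a 0/0 indeterminate form.

Apply L'Hôpital's rule: differentiate numerator and denominator separately.
  f(x) = x^3   ⇒   f'(x) = 3·x^2
  g(x) = x·cos(x)   ⇒   g'(x) = -x·sin(x) + cos(x)
  lim(x→0) f'(x)/g'(x) = lim(x→0) (3·x^2)/(-x·sin(x) + cos(x))
  = 0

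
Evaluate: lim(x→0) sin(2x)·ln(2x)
This is a 0·∞ indeterminate form.

Rewrite 0·∞ as a quotient (0/0 or ∞/∞ form), then apply L'Hôpital's rule:
  lim(x→0) sin(2x)·ln(2x) = 0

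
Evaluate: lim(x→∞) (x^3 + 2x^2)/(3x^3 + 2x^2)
This is an ∞/∞ indeterminate form.

Apply L'Hôpital's rule: differentiate numerator and denominator separately.
  f(x) = x^3 + 2·x^2   ⇒   f'(x) = 3·x^2 + 4·x
  g(x) = 3·x^3 + 2·x^2   ⇒   g'(x) = 9·x^2 + 4·x
  lim(x→∞) f'(x)/g'(x) = lim(x→∞) (3·x^2 + 4·x)/(9·x^2 + 4·x)
  = 1/3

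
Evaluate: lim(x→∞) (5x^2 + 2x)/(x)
This is an ∞/∞ indeterminate form.

Apply L'Hôpital's rule: differentiate numerator and denominator separately.
  f(x) = 5·x^2 + 2·x   ⇒   f'(x) = 10·x + 2
  g(x) = x   ⇒   g'(x) = 1
  lim(x→∞) f'(x)/g'(x) = lim(x→∞) (10·x + 2)/(1)
  = ∞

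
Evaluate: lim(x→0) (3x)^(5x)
This is an exponential indeterminate form.

For exponential indeterminate forms, take the natural log:
  Let L = lim(x→0) (3x)^(5x)
  Then ln(L) = lim(x→0) [exponent × ln(base)]
  Evaluate using L'Hôpital or standard limits, then exponentiate.
  L = 1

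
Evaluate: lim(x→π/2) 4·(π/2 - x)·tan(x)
This is a 0·∞ indeterminate form.

Rewrite 0·∞ as a quotient (0/0 or ∞/∞ form), then apply L'Hôpital's rule:
  lim(x→π/2) 4·(π/2 - x)·tan(x) = 4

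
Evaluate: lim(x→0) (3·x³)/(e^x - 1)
This is a 0/0 indeterminate form.

Apply L'Hôpital's rule: differentiate numerator and denominator separately.
  f(x) = 3·x^3   ⇒   f'(x) = 9·x^2
  g(x) = e^(x) - 1   ⇒   g'(x) = e^(x)
  lim(x→0) f'(x)/g'(x) = lim(x→0) (9·x^2)/(e^(x))
  = 0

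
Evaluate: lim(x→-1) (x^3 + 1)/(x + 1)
This is a standard limit.

Factor or rationalize the expression:
  lim(x→-1) (x^3 + 1)/(x + 1) = 3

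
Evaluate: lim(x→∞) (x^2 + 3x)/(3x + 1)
This is an ∞/∞ indeterminate form.

Apply L'Hôpital's rule: differentiate numerator and denominator separately.
  f(x) = x^2 + 3·x   ⇒   f'(x) = 2·x + 3
  g(x) = 3·x + 1   ⇒   g'(x) = 3
  lim(x→∞) f'(x)/g'(x) = lim(x→∞) (2·x + 3)/(3)
  = ∞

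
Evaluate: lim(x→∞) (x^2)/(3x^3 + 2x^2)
This is an ∞/∞ indeterminate form.

Apply L'Hôpital's rule: differentiate numerator and denominator separately.
  f(x) = x^2   ⇒   f'(x) = 2·x
  g(x) = 3·x^3 + 2·x^2   ⇒   g'(x) = 9·x^2 + 4·x
  lim(x→∞) f'(x)/g'(x) = lim(x→∞) (2·x)/(9·x^2 + 4·x)
  = 0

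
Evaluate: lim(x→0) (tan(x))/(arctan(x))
This is a 0/0 indeterminate form.

Apply L'Hôpital's rule: differentiate numerator and denominator separately.
  f(x) = tan(x)   ⇒   f'(x) = tan(x)^2 + 1
  g(x) = atan(x)   ⇒   g'(x) = 1/(x^2 + 1)
  lim(x→0) f'(x)/g'(x) = lim(x→0) (tan(x)^2 + 1)/(1/(x^2 + 1))
  = 1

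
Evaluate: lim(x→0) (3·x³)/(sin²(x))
This is a 0/0 indeterminate form.

Apply L'Hôpital's rule: differentiate numerator and denominator separately.
  f(x) = 3·x^3   ⇒   f'(x) = 9·x^2
  g(x) = sin(x)^2   ⇒   g'(x) = 2·sin(x)·cos(x)
  lim(x→0) f'(x)/g'(x) = lim(x→0) (9·x^2)/(2·sin(x)·cos(x))
  = 0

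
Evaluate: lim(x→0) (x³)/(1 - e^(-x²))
This is a 0/0 indeterminate form.

Apply L'Hôpital's rule: differentiate numerator and denominator separately.
  f(x) = x^3   ⇒   f'(x) = 3·x^2
  g(x) = 1 - e^(-x^2)   ⇒   g'(x) = 2·x·e^(-x^2)
  lim(x→0) f'(x)/g'(x) = lim(x→0) (3·x^2)/(2·x·e^(-x^2))
  = 0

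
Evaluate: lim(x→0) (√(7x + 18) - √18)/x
This is a standard limit.

Factor or rationalize the expression:
  lim(x→0) (√(7x + 18) - √18)/x = 7·sqrt(2)/12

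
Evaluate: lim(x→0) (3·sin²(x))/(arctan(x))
This is a 0/0 indeterminate form.

Apply L'Hôpital's rule: differentiate numerator and denominator separately.
  f(x) = 3·sin(x)^2   ⇒   f'(x) = 6·sin(x)·cos(x)
  g(x) = atan(x)   ⇒   g'(x) = 1/(x^2 + 1)
  lim(x→0) f'(x)/g'(x) = lim(x→0) (6·sin(x)·cos(x))/(1/(x^2 + 1))
  = 0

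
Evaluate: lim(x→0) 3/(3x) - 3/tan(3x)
This is an ∞-∞ indeterminate form.

Combine fractions or rationalize to convert ∞-∞ to 0/0 form:
  lim(x→0) 3/(3x) - 3/tan(3x) = 0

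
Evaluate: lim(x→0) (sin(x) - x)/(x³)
This is a 0/0 indeterminate form.

Apply L'Hôpital's rule: differentiate numerator and denominator separately.
  f(x) = -x + sin(x)   ⇒   f'(x) = cos(x) - 1
  g(x) = x^3   ⇒   g'(x) = 3·x^2
  lim(x→0) f'(x)/g'(x) = lim(x→0) (cos(x) - 1)/(3·x^2)
  = -1/6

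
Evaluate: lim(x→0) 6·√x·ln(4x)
This is a 0·∞ indeterminate form.

Rewrite 0·∞ as a quotient (0/0 or ∞/∞ form), then apply L'Hôpital's rule:
  lim(x→0) 6·√x·ln(4x) = 0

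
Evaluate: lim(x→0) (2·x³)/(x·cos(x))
This is a 0/0 indeterminate form.

Apply L'Hôpital's rule: differentiate numerator and denominator separately.
  f(x) = 2·x^3   ⇒   f'(x) = 6·x^2
  g(x) = x·cos(x)   ⇒   g'(x) = -x·sin(x) + cos(x)
  lim(x→0) f'(x)/g'(x) = lim(x→0) (6·x^2)/(-x·sin(x) + cos(x))
  = 0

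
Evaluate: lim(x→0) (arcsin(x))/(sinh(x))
This is a 0/0 indeterminate form.

Apply L'Hôpital's rule: differentiate numerator and denominator separately.
  f(x) = asin(x)   ⇒   f'(x) = 1/sqrt(1 - x^2)
  g(x) = sinh(x)   ⇒   g'(x) = cosh(x)
  lim(x→0) f'(x)/g'(x) = lim(x→0) (1/sqrt(1 - x^2))/(cosh(x))
  = 1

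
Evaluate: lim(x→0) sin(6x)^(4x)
This is an exponential indeterminate form.

For exponential indeterminate forms, take the natural log:
  Let L = lim(x→0) sin(6x)^(4x)
  Then ln(L) = lim(x→0) [exponent × ln(base)]
  Evaluate using L'Hôpital or standard limits, then exponentiate.
  L = 1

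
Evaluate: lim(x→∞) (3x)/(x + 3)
This is an ∞/∞ indeterminate form.

Apply L'Hôpital's rule: differentiate numerator and denominator separately.
  f(x) = 3·x   ⇒   f'(x) = 3
  g(x) = x + 3   ⇒   g'(x) = 1
  lim(x→∞) f'(x)/g'(x) = lim(x→∞) (3)/(1)
  = 3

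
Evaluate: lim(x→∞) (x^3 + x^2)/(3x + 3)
This is an ∞/∞ indeterminate form.

Apply L'Hôpital's rule: differentiate numerator and denominator separately.
  f(x) = x^3 + x^2   ⇒   f'(x) = 3·x^2 + 2·x
  g(x) = 3·x + 3   ⇒   g'(x) = 3
  lim(x→∞) f'(x)/g'(x) = lim(x→∞) (3·x^2 + 2·x)/(3)
  = ∞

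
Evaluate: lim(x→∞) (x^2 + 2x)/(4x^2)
This is an ∞/∞ indeterminate form.

Apply L'Hôpital's rule: differentiate numerator and denominator separately.
  f(x) = x^2 + 2·x   ⇒   f'(x) = 2·x + 2
  g(x) = 4·x^2   ⇒   g'(x) = 8·x
  lim(x→∞) f'(x)/g'(x) = lim(x→∞) (2·x + 2)/(8·x)
  = 1/4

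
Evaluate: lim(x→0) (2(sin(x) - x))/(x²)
This is a 0/0 indeterminate form.

Apply L'Hôpital's rule: differentiate numerator and denominator separately.
  f(x) = -2·x + 2·sin(x)   ⇒   f'(x) = 2·cos(x) - 2
  g(x) = x^2   ⇒   g'(x) = 2·x
  lim(x→0) f'(x)/g'(x) = lim(x→0) (2·cos(x) - 2)/(2·x)
  = 0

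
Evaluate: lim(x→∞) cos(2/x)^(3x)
This is an exponential indeterminate form.

For exponential indeterminate forms, take the natural log:
  Let L = lim(x→∞) cos(2/x)^(3x)
  Then ln(L) = lim(x→∞) [exponent × ln(base)]
  Evaluate using L'Hôpital or standard limits, then exponentiate.
  L = 1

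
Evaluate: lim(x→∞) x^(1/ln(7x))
This is an exponential indeterminate form.

For exponential indeterminate forms, take the natural log:
  Let L = lim(x→∞) x^(1/ln(7x))
  Then ln(L) = lim(x→∞) [exponent × ln(base)]
  Evaluate using L'Hôpital or standard limits, then exponentiate.
  L = e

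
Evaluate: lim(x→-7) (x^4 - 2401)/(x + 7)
This is a standard limit.

Factor or rationalize the expression:
  lim(x→-7) (x^4 - 2401)/(x + 7) = -1372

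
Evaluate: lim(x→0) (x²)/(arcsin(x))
This is a 0/0 indeterminate form.

Apply L'Hôpital's rule: differentiate numerator and denominator separately.
  f(x) = x^2   ⇒   f'(x) = 2·x
  g(x) = asin(x)   ⇒   g'(x) = 1/sqrt(1 - x^2)
  lim(x→0) f'(x)/g'(x) = lim(x→0) (2·x)/(1/sqrt(1 - x^2))
  = 0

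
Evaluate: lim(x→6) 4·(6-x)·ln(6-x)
This is a 0·∞ indeterminate form.

Rewrite 0·∞ as a quotient (0/0 or ∞/∞ form), then apply L'Hôpital's rule:
  lim(x→6) 4·(6-x)·ln(6-x) = 0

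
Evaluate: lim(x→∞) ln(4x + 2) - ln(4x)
This is an ∞-∞ indeterminate form.

Combine fractions or rationalize to convert ∞-∞ to 0/0 form:
  lim(x→∞) ln(4x + 2) - ln(4x) = 0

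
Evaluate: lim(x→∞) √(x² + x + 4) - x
This is an ∞-∞ indeterminate form.

Combine fractions or rationalize to convert ∞-∞ to 0/0 form:
  lim(x→∞) √(x² + x + 4) - x = 1/2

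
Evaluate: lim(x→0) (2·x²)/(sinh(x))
This is a 0/0 indeterminate form.

Apply L'Hôpital's rule: differentiate numerator and denominator separately.
  f(x) = 2·x^2   ⇒   f'(x) = 4·x
  g(x) = sinh(x)   ⇒   g'(x) = cosh(x)
  lim(x→0) f'(x)/g'(x) = lim(x→0) (4·x)/(cosh(x))
  = 0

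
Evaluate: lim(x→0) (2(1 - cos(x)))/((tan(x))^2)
This is a 0/0 indeterminate form.

Apply L'Hôpital's rule: differentiate numerator and denominator separately.
  f(x) = 2 - 2·cos(x)   ⇒   f'(x) = 2·sin(x)
  g(x) = tan(x)^2   ⇒   g'(x) = (2·tan(x)^2 + 2)·tan(x)
  lim(x→0) f'(x)/g'(x) = lim(x→0) (2·sin(x))/((2·tan(x)^2 + 2)·tan(x))
  = 1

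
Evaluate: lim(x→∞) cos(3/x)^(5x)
This is an exponential indeterminate form.

For exponential indeterminate forms, take the natural log:
  Let L = lim(x→∞) cos(3/x)^(5x)
  Then ln(L) = lim(x→∞) [exponent × ln(base)]
  Evaluate using L'Hôpital or standard limits, then exponentiate.
  L = 1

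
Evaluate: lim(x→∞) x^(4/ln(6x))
This is an exponential indeterminate form.

For exponential indeterminate forms, take the natural log:
  Let L = lim(x→∞) x^(4/ln(6x))
  Then ln(L) = lim(x→∞) [exponent × ln(base)]
  Evaluate using L'Hôpital or standard limits, then exponentiate.
  L = e^(4)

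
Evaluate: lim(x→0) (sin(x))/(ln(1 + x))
This is a 0/0 indeterminate form.

Apply L'Hôpital's rule: differentiate numerator and denominator separately.
  f(x) = sin(x)   ⇒   f'(x) = cos(x)
  g(x) = ln(x + 1)   ⇒   g'(x) = 1/(x + 1)
  lim(x→0) f'(x)/g'(x) = lim(x→0) (cos(x))/(1/(x + 1))
  = 1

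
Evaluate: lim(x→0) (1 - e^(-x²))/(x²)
This is a 0/0 indeterminate form.

Apply L'Hôpital's rule: differentiate numerator and denominator separately.
  f(x) = 1 - e^(-x^2)   ⇒   f'(x) = 2·x·e^(-x^2)
  g(x) = x^2   ⇒   g'(x) = 2·x
  lim(x→0) f'(x)/g'(x) = lim(x→0) (2·x·e^(-x^2))/(2·x)
  = 1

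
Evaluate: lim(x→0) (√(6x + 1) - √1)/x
This is a standard limit.

Factor or rationalize the expression:
  lim(x→0) (√(6x + 1) - √1)/x = 3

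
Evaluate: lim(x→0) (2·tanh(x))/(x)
This is a 0/0 indeterminate form.

Apply L'Hôpital's rule: differentiate numerator and denominator separately.
  f(x) = 2·tanh(x)   ⇒   f'(x) = 2 - 2·tanh(x)^2
  g(x) = x   ⇒   g'(x) = 1
  lim(x→0) f'(x)/g'(x) = lim(x→0) (2 - 2·tanh(x)^2)/(1)
  = 2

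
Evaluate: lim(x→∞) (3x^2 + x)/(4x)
This is an ∞/∞ indeterminate form.

Apply L'Hôpital's rule: differentiate numerator and denominator separately.
  f(x) = 3·x^2 + x   ⇒   f'(x) = 6·x + 1
  g(x) = 4·x   ⇒   g'(x) = 4
  lim(x→∞) f'(x)/g'(x) = lim(x→∞) (6·x + 1)/(4)
  = ∞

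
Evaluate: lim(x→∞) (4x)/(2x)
This is an ∞/∞ indeterminate form.

Apply L'Hôpital's rule: differentiate numerator and denominator separately.
  f(x) = 4·x   ⇒   f'(x) = 4
  g(x) = 2·x   ⇒   g'(x) = 2
  lim(x→∞) f'(x)/g'(x) = lim(x→∞) (4)/(2)
  = 2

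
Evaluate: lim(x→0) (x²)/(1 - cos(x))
This is a 0/0 indeterminate form.

Apply L'Hôpital's rule: differentiate numerator and denominator separately.
  f(x) = x^2   ⇒   f'(x) = 2·x
  g(x) = 1 - cos(x)   ⇒   g'(x) = sin(x)
  lim(x→0) f'(x)/g'(x) = lim(x→0) (2·x)/(sin(x))
  = 2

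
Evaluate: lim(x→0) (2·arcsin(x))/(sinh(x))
This is a 0/0 indeterminate form.

Apply L'Hôpital's rule: differentiate numerator and denominator separately.
  f(x) = 2·asin(x)   ⇒   f'(x) = 2/sqrt(1 - x^2)
  g(x) = sinh(x)   ⇒   g'(x) = cosh(x)
  lim(x→0) f'(x)/g'(x) = lim(x→0) (2/sqrt(1 - x^2))/(cosh(x))
  = 2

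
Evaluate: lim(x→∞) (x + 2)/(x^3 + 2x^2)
This is an ∞/∞ indeterminate form.

Apply L'Hôpital's rule: differentiate numerator and denominator separately.
  f(x) = x + 2   ⇒   f'(x) = 1
  g(x) = x^3 + 2·x^2   ⇒   g'(x) = 3·x^2 + 4·x
  lim(x→∞) f'(x)/g'(x) = lim(x→∞) (1)/(3·x^2 + 4·x)
  = 0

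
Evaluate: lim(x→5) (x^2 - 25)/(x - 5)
This is a standard limit.

Factor or rationalize the expression:
  lim(x→5) (x^2 - 25)/(x - 5) = 10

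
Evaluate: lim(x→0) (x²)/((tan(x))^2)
This is a 0/0 indeterminate form.

Apply L'Hôpital's rule: differentiate numerator and denominator separately.
  f(x) = x^2   ⇒   f'(x) = 2·x
  g(x) = tan(x)^2   ⇒   g'(x) = (2·tan(x)^2 + 2)·tan(x)
  lim(x→0) f'(x)/g'(x) = lim(x→0) (2·x)/((2·tan(x)^2 + 2)·tan(x))
  = 1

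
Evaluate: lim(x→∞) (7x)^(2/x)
This is an exponential indeterminate form.

For exponential indeterminate forms, take the natural log:
  Let L = lim(x→∞) (7x)^(2/x)
  Then ln(L) = lim(x→∞) [exponent × ln(base)]
  Evaluate using L'Hôpital or standard limits, then exponentiate.
  L = 1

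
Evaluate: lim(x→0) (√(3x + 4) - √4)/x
This is a standard limit.

Factor or rationalize the expression:
  lim(x→0) (√(3x + 4) - √4)/x = 3/4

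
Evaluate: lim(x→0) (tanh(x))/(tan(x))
This is a 0/0 indeterminate form.

Apply L'Hôpital's rule: differentiate numerator and denominator separately.
  f(x) = tanh(x)   ⇒   f'(x) = 1 - tanh(x)^2
  g(x) = tan(x)   ⇒   g'(x) = tan(x)^2 + 1
  lim(x→0) f'(x)/g'(x) = lim(x→0) (1 - tanh(x)^2)/(tan(x)^2 + 1)
  = 1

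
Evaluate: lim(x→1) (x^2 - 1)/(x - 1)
This is a standard limit.

Factor or rationalize the expression:
  lim(x→1) (x^2 - 1)/(x - 1) = 2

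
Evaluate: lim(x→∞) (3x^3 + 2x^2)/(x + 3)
This is an ∞/∞ indeterminate form.

Apply L'Hôpital's rule: differentiate numerator and denominator separately.
  f(x) = 3·x^3 + 2·x^2   ⇒   f'(x) = 9·x^2 + 4·x
  g(x) = x + 3   ⇒   g'(x) = 1
  lim(x→∞) f'(x)/g'(x) = lim(x→∞) (9·x^2 + 4·x)/(1)
  = ∞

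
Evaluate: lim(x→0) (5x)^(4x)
This is an exponential indeterminate form.

For exponential indeterminate forms, take the natural log:
  Let L = lim(x→0) (5x)^(4x)
  Then ln(L) = lim(x→0) [exponent × ln(base)]
  Evaluate using L'Hôpital or standard limits, then exponentiate.
  L = 1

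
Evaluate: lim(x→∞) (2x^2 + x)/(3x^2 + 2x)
This is an ∞/∞ indeterminate form.

Apply L'Hôpital's rule: differentiate numerator and denominator separately.
  f(x) = 2·x^2 + x   ⇒   f'(x) = 4·x + 1
  g(x) = 3·x^2 + 2·x   ⇒   g'(x) = 6·x + 2
  lim(x→∞) f'(x)/g'(x) = lim(x→∞) (4·x + 1)/(6·x + 2)
  = 2/3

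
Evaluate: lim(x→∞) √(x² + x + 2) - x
This is an ∞-∞ indeterminate form.

Combine fractions or rationalize to convert ∞-∞ to 0/0 form:
  lim(x→∞) √(x² + x + 2) - x = 1/2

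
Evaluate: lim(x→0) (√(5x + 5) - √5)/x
This is a standard limit.

Factor or rationalize the expression:
  lim(x→0) (√(5x + 5) - √5)/x = sqrt(5)/2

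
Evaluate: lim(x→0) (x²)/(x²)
This is a 0/0 indeterminate form.

Apply L'Hôpital's rule: differentiate numerator and denominator separately.
  f(x) = x^2   ⇒   f'(x) = 2·x
  g(x) = x^2   ⇒   g'(x) = 2·x
  lim(x→0) f'(x)/g'(x) = lim(x→0) (2·x)/(2·x)
  = 1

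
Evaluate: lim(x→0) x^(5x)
This is an exponential indeterminate form.

For exponential indeterminate forms, take the natural log:
  Let L = lim(x→0) x^(5x)
  Then ln(L) = lim(x→0) [exponent × ln(base)]
  Evaluate using L'Hôpital or standard limits, then exponentiate.
  L = 1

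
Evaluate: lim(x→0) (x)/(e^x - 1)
This is a 0/0 indeterminate form.

Apply L'Hôpital's rule: differentiate numerator and denominator separately.
  f(x) = x   ⇒   f'(x) = 1
  g(x) = e^(x) - 1   ⇒   g'(x) = e^(x)
  lim(x→0) f'(x)/g'(x) = lim(x→0) (1)/(e^(x))
  = 1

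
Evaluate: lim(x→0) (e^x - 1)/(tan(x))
This is a 0/0 indeterminate form.

Apply L'Hôpital's rule: differentiate numerator and denominator separately.
  f(x) = e^(x) - 1   ⇒   f'(x) = e^(x)
  g(x) = tan(x)   ⇒   g'(x) = tan(x)^2 + 1
  lim(x→0) f'(x)/g'(x) = lim(x→0) (e^(x))/(tan(x)^2 + 1)
  = 1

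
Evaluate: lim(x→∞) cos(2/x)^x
This is an exponential indeterminate form.

For exponential indeterminate forms, take the natural log:
  Let L = lim(x→∞) cos(2/x)^x
  Then ln(L) = lim(x→∞) [exponent × ln(base)]
  Evaluate using L'Hôpital or standard limits, then exponentiate.
  L = 1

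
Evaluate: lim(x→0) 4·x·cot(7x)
This is a 0·∞ indeterminate form.

Rewrite 0·∞ as a quotient (0/0 or ∞/∞ form), then apply L'Hôpital's rule:
  lim(x→0) 4·x·cot(7x) = 4/7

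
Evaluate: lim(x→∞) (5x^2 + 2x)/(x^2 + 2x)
This is an ∞/∞ indeterminate form.

Apply L'Hôpital's rule: differentiate numerator and denominator separately.
  f(x) = 5·x^2 + 2·x   ⇒   f'(x) = 10·x + 2
  g(x) = x^2 + 2·x   ⇒   g'(x) = 2·x + 2
  lim(x→∞) f'(x)/g'(x) = lim(x→∞) (10·x + 2)/(2·x + 2)
  = 5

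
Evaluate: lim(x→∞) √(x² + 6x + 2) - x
This is an ∞-∞ indeterminate form.

Combine fractions or rationalize to convert ∞-∞ to 0/0 form:
  lim(x→∞) √(x² + 6x + 2) - x = 3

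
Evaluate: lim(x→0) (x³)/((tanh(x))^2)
This is a 0/0 indeterminate form.

Apply L'Hôpital's rule: differentiate numerator and denominator separately.
  f(x) = x^3   ⇒   f'(x) = 3·x^2
  g(x) = tanh(x)^2   ⇒   g'(x) = (2 - 2·tanh(x)^2)·tanh(x)
  lim(x→0) f'(x)/g'(x) = lim(x→0) (3·x^2)/((2 - 2·tanh(x)^2)·tanh(x))
  = 0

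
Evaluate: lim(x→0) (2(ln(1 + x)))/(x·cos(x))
This is a 0/0 indeterminate form.

Apply L'Hôpital's rule: differentiate numerator and denominator separately.
  f(x) = 2·ln(x + 1)   ⇒   f'(x) = 2/(x + 1)
  g(x) = x·cos(x)   ⇒   g'(x) = -x·sin(x) + cos(x)
  lim(x→0) f'(x)/g'(x) = lim(x→0) (2/(x + 1))/(-x·sin(x) + cos(x))
  = 2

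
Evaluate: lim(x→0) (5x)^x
This is an exponential indeterminate form.

For exponential indeterminate forms, take the natural log:
  Let L = lim(x→0) (5x)^x
  Then ln(L) = lim(x→0) [exponent × ln(base)]
  Evaluate using L'Hôpital or standard limits, then exponentiate.
  L = 1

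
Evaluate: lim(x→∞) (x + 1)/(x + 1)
This is an ∞/∞ indeterminate form.

Apply L'Hôpital's rule: differentiate numerator and denominator separately.
  f(x) = x + 1   ⇒   f'(x) = 1
  g(x) = x + 1   ⇒   g'(x) = 1
  lim(x→∞) f'(x)/g'(x) = lim(x→∞) (1)/(1)
  = 1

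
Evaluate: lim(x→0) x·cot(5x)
This is a 0·∞ indeterminate form.

Rewrite 0·∞ as a quotient (0/0 or ∞/∞ form), then apply L'Hôpital's rule:
  lim(x→0) x·cot(5x) = 1/5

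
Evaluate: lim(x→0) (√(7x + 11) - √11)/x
This is a standard limit.

Factor or rationalize the expression:
  lim(x→0) (√(7x + 11) - √11)/x = 7·sqrt(11)/22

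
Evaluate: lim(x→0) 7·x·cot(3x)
This is a 0·∞ indeterminate form.

Rewrite 0·∞ as a quotient (0/0 or ∞/∞ form), then apply L'Hôpital's rule:
  lim(x→0) 7·x·cot(3x) = 7/3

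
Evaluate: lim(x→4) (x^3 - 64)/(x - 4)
This is a standard limit.

Factor or rationalize the expression:
  lim(x→4) (x^3 - 64)/(x - 4) = 48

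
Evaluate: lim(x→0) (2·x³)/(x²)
This is a 0/0 indeterminate form.

Apply L'Hôpital's rule: differentiate numerator and denominator separately.
  f(x) = 2·x^3   ⇒   f'(x) = 6·x^2
  g(x) = x^2   ⇒   g'(x) = 2·x
  lim(x→0) f'(x)/g'(x) = lim(x→0) (6·x^2)/(2·x)
  = 0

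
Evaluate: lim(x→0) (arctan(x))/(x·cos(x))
This is a 0/0 indeterminate form.

Apply L'Hôpital's rule: differentiate numerator and denominator separately.
  f(x) = atan(x)   ⇒   f'(x) = 1/(x^2 + 1)
  g(x) = x·cos(x)   ⇒   g'(x) = -x·sin(x) + cos(x)
  lim(x→0) f'(x)/g'(x) = lim(x→0) (1/(x^2 + 1))/(-x·sin(x) + cos(x))
  = 1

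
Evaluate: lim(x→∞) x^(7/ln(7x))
This is an exponential indeterminate form.

For exponential indeterminate forms, take the natural log:
  Let L = lim(x→∞) x^(7/ln(7x))
  Then ln(L) = lim(x→∞) [exponent × ln(base)]
  Evaluate using L'Hôpital or standard limits, then exponentiate.
  L = e^(7)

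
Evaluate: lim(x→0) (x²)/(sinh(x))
This is a 0/0 indeterminate form.

Apply L'Hôpital's rule: differentiate numerator and denominator separately.
  f(x) = x^2   ⇒   f'(x) = 2·x
  g(x) = sinh(x)   ⇒   g'(x) = cosh(x)
  lim(x→0) f'(x)/g'(x) = lim(x→0) (2·x)/(cosh(x))
  = 0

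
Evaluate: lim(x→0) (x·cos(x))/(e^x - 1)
This is a 0/0 indeterminate form.

Apply L'Hôpital's rule: differentiate numerator and denominator separately.
  f(x) = x·cos(x)   ⇒   f'(x) = -x·sin(x) + cos(x)
  g(x) = e^(x) - 1   ⇒   g'(x) = e^(x)
  lim(x→0) f'(x)/g'(x) = lim(x→0) (-x·sin(x) + cos(x))/(e^(x))
  = 1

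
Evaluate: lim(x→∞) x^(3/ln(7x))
This is an exponential indeterminate form.

For exponential indeterminate forms, take the natural log:
  Let L = lim(x→∞) x^(3/ln(7x))
  Then ln(L) = lim(x→∞) [exponent × ln(base)]
  Evaluate using L'Hôpital or standard limits, then exponentiate.
  L = e^(3)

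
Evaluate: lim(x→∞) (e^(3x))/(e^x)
This is an ∞/∞ indeterminate form.

Apply L'Hôpital's rule: differentiate numerator and denominator separately.
  f(x) = e^(3·x)   ⇒   f'(x) = 3·e^(3·x)
  g(x) = e^(x)   ⇒   g'(x) = e^(x)
  lim(x→∞) f'(x)/g'(x) = lim(x→∞) (3·e^(3·x))/(e^(x))
  = ∞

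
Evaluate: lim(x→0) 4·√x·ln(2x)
This is a 0·∞ indeterminate form.

Rewrite 0·∞ as a quotient (0/0 or ∞/∞ form), then apply L'Hôpital's rule:
  lim(x→0) 4·√x·ln(2x) = 0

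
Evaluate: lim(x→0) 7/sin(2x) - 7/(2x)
This is an ∞-∞ indeterminate form.

Combine fractions or rationalize to convert ∞-∞ to 0/0 form:
  lim(x→0) 7/sin(2x) - 7/(2x) = 0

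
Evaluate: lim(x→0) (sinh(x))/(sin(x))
This is a 0/0 indeterminate form.

Apply L'Hôpital's rule: differentiate numerator and denominator separately.
  f(x) = sinh(x)   ⇒   f'(x) = cosh(x)
  g(x) = sin(x)   ⇒   g'(x) = cos(x)
  lim(x→0) f'(x)/g'(x) = lim(x→0) (cosh(x))/(cos(x))
  = 1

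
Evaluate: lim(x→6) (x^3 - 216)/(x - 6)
This is a standard limit.

Factor or rationalize the expression:
  lim(x→6) (x^3 - 216)/(x - 6) = 108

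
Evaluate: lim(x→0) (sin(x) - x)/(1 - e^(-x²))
This is a 0/0 indeterminate form.

Apply L'Hôpital's rule: differentiate numerator and denominator separately.
  f(x) = -x + sin(x)   ⇒   f'(x) = cos(x) - 1
  g(x) = 1 - e^(-x^2)   ⇒   g'(x) = 2·x·e^(-x^2)
  lim(x→0) f'(x)/g'(x) = lim(x→0) (cos(x) - 1)/(2·x·e^(-x^2))
  = 0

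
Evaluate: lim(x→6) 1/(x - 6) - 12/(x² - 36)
This is an ∞-∞ indeterminate form.

Combine fractions or rationalize to convert ∞-∞ to 0/0 form:
  lim(x→6) 1/(x - 6) - 12/(x² - 36) = 1/12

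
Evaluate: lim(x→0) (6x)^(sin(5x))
This is an exponential indeterminate form.

For exponential indeterminate forms, take the natural log:
  Let L = lim(x→0) (6x)^(sin(5x))
  Then ln(L) = lim(x→0) [exponent × ln(base)]
  Evaluate using L'Hôpital or standard limits, then exponentiate.
  L = 1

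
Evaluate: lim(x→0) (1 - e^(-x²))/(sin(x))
This is a 0/0 indeterminate form.

Apply L'Hôpital's rule: differentiate numerator and denominator separately.
  f(x) = 1 - e^(-x^2)   ⇒   f'(x) = 2·x·e^(-x^2)
  g(x) = sin(x)   ⇒   g'(x) = cos(x)
  lim(x→0) f'(x)/g'(x) = lim(x→0) (2·x·e^(-x^2))/(cos(x))
  = 0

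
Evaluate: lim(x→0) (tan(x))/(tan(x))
This is a 0/0 indeterminate form.

Apply L'Hôpital's rule: differentiate numerator and denominator separately.
  f(x) = tan(x)   ⇒   f'(x) = tan(x)^2 + 1
  g(x) = tan(x)   ⇒   g'(x) = tan(x)^2 + 1
  lim(x→0) f'(x)/g'(x) = lim(x→0) (tan(x)^2 + 1)/(tan(x)^2 + 1)
  = 1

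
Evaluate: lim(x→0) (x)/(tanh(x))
This is a 0/0 indeterminate form.

Apply L'Hôpital's rule: differentiate numerator and denominator separately.
  f(x) = x   ⇒   f'(x) = 1
  g(x) = tanh(x)   ⇒   g'(x) = 1 - tanh(x)^2
  lim(x→0) f'(x)/g'(x) = lim(x→0) (1)/(1 - tanh(x)^2)
  = 1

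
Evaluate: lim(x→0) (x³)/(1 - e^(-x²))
This is a 0/0 indeterminate form.

Apply L'Hôpital's rule: differentiate numerator and denominator separately.
  f(x) = x^3   ⇒   f'(x) = 3·x^2
  g(x) = 1 - e^(-x^2)   ⇒   g'(x) = 2·x·e^(-x^2)
  lim(x→0) f'(x)/g'(x) = lim(x→0) (3·x^2)/(2·x·e^(-x^2))
  = 0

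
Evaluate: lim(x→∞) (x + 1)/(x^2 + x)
This is an ∞/∞ indeterminate form.

Apply L'Hôpital's rule: differentiate numerator and denominator separately.
  f(x) = x + 1   ⇒   f'(x) = 1
  g(x) = x^2 + x   ⇒   g'(x) = 2·x + 1
  lim(x→∞) f'(x)/g'(x) = lim(x→∞) (1)/(2·x + 1)
  = 0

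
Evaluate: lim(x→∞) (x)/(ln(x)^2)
This is an ∞/∞ indeterminate form.

Apply L'Hôpital's rule: differentiate numerator and denominator separately.
  f(x) = x   ⇒   f'(x) = 1
  g(x) = ln(x)^2   ⇒   g'(x) = 2·ln(x)/x
  lim(x→∞) f'(x)/g'(x) = lim(x→∞) (1)/(2·ln(x)/x)
  = ∞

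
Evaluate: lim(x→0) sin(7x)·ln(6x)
This is a 0·∞ indeterminate form.

Rewrite 0·∞ as a quotient (0/0 or ∞/∞ form), then apply L'Hôpital's rule:
  lim(x→0) sin(7x)·ln(6x) = 0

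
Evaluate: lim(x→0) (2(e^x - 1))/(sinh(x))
This is a 0/0 indeterminate form.

Apply L'Hôpital's rule: differentiate numerator and denominator separately.
  f(x) = 2·e^(x) - 2   ⇒   f'(x) = 2·e^(x)
  g(x) = sinh(x)   ⇒   g'(x) = cosh(x)
  lim(x→0) f'(x)/g'(x) = lim(x→0) (2·e^(x))/(cosh(x))
  = 2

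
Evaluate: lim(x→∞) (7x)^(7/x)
This is an exponential indeterminate form.

For exponential indeterminate forms, take the natural log:
  Let L = lim(x→∞) (7x)^(7/x)
  Then ln(L) = lim(x→∞) [exponent × ln(base)]
  Evaluate using L'Hôpital or standard limits, then exponentiate.
  L = 1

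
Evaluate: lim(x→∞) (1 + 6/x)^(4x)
This is an exponential indeterminate form.

For exponential indeterminate forms, take the natural log:
  Let L = lim(x→∞) (1 + 6/x)^(4x)
  Then ln(L) = lim(x→∞) [exponent × ln(base)]
  Evaluate using L'Hôpital or standard limits, then exponentiate.
  L = e^(24)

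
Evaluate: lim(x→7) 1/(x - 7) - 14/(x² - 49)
This is an ∞-∞ indeterminate form.

Combine fractions or rationalize to convert ∞-∞ to 0/0 form:
  lim(x→7) 1/(x - 7) - 14/(x² - 49) = 1/14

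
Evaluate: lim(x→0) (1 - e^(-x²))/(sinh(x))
This is a 0/0 indeterminate form.

Apply L'Hôpital's rule: differentiate numerator and denominator separately.
  f(x) = 1 - e^(-x^2)   ⇒   f'(x) = 2·x·e^(-x^2)
  g(x) = sinh(x)   ⇒   g'(x) = cosh(x)
  lim(x→0) f'(x)/g'(x) = lim(x→0) (2·x·e^(-x^2))/(cosh(x))
  = 0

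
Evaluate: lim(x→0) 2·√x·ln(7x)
This is a 0·∞ indeterminate form.

Rewrite 0·∞ as a quotient (0/0 or ∞/∞ form), then apply L'Hôpital's rule:
  lim(x→0) 2·√x·ln(7x) = 0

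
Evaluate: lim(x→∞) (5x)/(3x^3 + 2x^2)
This is an ∞/∞ indeterminate form.

Apply L'Hôpital's rule: differentiate numerator and denominator separately.
  f(x) = 5·x   ⇒   f'(x) = 5
  g(x) = 3·x^3 + 2·x^2   ⇒   g'(x) = 9·x^2 + 4·x
  lim(x→∞) f'(x)/g'(x) = lim(x→∞) (5)/(9·x^2 + 4·x)
  = 0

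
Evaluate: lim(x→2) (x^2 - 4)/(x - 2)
This is a standard limit.

Factor or rationalize the expression:
  lim(x→2) (x^2 - 4)/(x - 2) = 4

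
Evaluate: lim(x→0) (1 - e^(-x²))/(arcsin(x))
This is a 0/0 indeterminate form.

Apply L'Hôpital's rule: differentiate numerator and denominator separately.
  f(x) = 1 - e^(-x^2)   ⇒   f'(x) = 2·x·e^(-x^2)
  g(x) = asin(x)   ⇒   g'(x) = 1/sqrt(1 - x^2)
  lim(x→0) f'(x)/g'(x) = lim(x→0) (2·x·e^(-x^2))/(1/sqrt(1 - x^2))
  = 0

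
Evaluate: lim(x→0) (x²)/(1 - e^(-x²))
This is a 0/0 indeterminate form.

Apply L'Hôpital's rule: differentiate numerator and denominator separately.
  f(x) = x^2   ⇒   f'(x) = 2·x
  g(x) = 1 - e^(-x^2)   ⇒   g'(x) = 2·x·e^(-x^2)
  lim(x→0) f'(x)/g'(x) = lim(x→0) (2·x)/(2·x·e^(-x^2))
  = 1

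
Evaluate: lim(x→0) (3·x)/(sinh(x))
This is a 0/0 indeterminate form.

Apply L'Hôpital's rule: differentiate numerator and denominator separately.
  f(x) = 3·x   ⇒   f'(x) = 3
  g(x) = sinh(x)   ⇒   g'(x) = cosh(x)
  lim(x→0) f'(x)/g'(x) = lim(x→0) (3)/(cosh(x))
  = 3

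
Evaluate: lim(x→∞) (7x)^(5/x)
This is an exponential indeterminate form.

For exponential indeterminate forms, take the natural log:
  Let L = lim(x→∞) (7x)^(5/x)
  Then ln(L) = lim(x→∞) [exponent × ln(base)]
  Evaluate using L'Hôpital or standard limits, then exponentiate.
  L = 1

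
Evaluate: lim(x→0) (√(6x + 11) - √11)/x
This is a standard limit.

Factor or rationalize the expression:
  lim(x→0) (√(6x + 11) - √11)/x = 3·sqrt(11)/11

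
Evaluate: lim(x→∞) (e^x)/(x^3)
This is an ∞/∞ indeterminate form.

Apply L'Hôpital's rule: differentiate numerator and denominator separately.
  f(x) = e^(x)   ⇒   f'(x) = e^(x)
  g(x) = x^3   ⇒   g'(x) = 3·x^2
  lim(x→∞) f'(x)/g'(x) = lim(x→∞) (e^(x))/(3·x^2)
  = ∞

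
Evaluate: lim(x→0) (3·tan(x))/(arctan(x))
This is a 0/0 indeterminate form.

Apply L'Hôpital's rule: differentiate numerator and denominator separately.
  f(x) = 3·tan(x)   ⇒   f'(x) = 3·tan(x)^2 + 3
  g(x) = atan(x)   ⇒   g'(x) = 1/(x^2 + 1)
  lim(x→0) f'(x)/g'(x) = lim(x→0) (3·tan(x)^2 + 3)/(1/(x^2 + 1))
  = 3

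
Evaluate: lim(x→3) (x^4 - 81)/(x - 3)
This is a standard limit.

Factor or rationalize the expression:
  lim(x→3) (x^4 - 81)/(x - 3) = 108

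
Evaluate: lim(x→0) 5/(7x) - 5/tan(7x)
This is an ∞-∞ indeterminate form.

Combine fractions or rationalize to convert ∞-∞ to 0/0 form:
  lim(x→0) 5/(7x) - 5/tan(7x) = 0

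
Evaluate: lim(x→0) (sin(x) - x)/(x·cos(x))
This is a 0/0 indeterminate form.

Apply L'Hôpital's rule: differentiate numerator and denominator separately.
  f(x) = -x + sin(x)   ⇒   f'(x) = cos(x) - 1
  g(x) = x·cos(x)   ⇒   g'(x) = -x·sin(x) + cos(x)
  lim(x→0) f'(x)/g'(x) = lim(x→0) (cos(x) - 1)/(-x·sin(x) + cos(x))
  = 0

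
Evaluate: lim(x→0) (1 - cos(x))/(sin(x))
This is a 0/0 indeterminate form.

Apply L'Hôpital's rule: differentiate numerator and denominator separately.
  f(x) = 1 - cos(x)   ⇒   f'(x) = sin(x)
  g(x) = sin(x)   ⇒   g'(x) = cos(x)
  lim(x→0) f'(x)/g'(x) = lim(x→0) (sin(x))/(cos(x))
  = 0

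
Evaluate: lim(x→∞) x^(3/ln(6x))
This is an exponential indeterminate form.

For exponential indeterminate forms, take the natural log:
  Let L = lim(x→∞) x^(3/ln(6x))
  Then ln(L) = lim(x→∞) [exponent × ln(base)]
  Evaluate using L'Hôpital or standard limits, then exponentiate.
  L = e^(3)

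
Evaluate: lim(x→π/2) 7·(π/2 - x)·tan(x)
This is a 0·∞ indeterminate form.

Rewrite 0·∞ as a quotient (0/0 or ∞/∞ form), then apply L'Hôpital's rule:
  lim(x→π/2) 7·(π/2 - x)·tan(x) = 7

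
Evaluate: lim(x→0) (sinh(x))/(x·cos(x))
This is a 0/0 indeterminate form.

Apply L'Hôpital's rule: differentiate numerator and denominator separately.
  f(x) = sinh(x)   ⇒   f'(x) = cosh(x)
  g(x) = x·cos(x)   ⇒   g'(x) = -x·sin(x) + cos(x)
  lim(x→0) f'(x)/g'(x) = lim(x→0) (cosh(x))/(-x·sin(x) + cos(x))
  = 1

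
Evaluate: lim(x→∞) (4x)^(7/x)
This is an exponential indeterminate form.

For exponential indeterminate forms, take the natural log:
  Let L = lim(x→∞) (4x)^(7/x)
  Then ln(L) = lim(x→∞) [exponent × ln(base)]
  Evaluate using L'Hôpital or standard limits, then exponentiate.
  L = 1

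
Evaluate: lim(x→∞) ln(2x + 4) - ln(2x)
This is an ∞-∞ indeterminate form.

Combine fractions or rationalize to convert ∞-∞ to 0/0 form:
  lim(x→∞) ln(2x + 4) - ln(2x) = 0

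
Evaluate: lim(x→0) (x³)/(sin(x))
This is a 0/0 indeterminate form.

Apply L'Hôpital's rule: differentiate numerator and denominator separately.
  f(x) = x^3   ⇒   f'(x) = 3·x^2
  g(x) = sin(x)   ⇒   g'(x) = cos(x)
  lim(x→0) f'(x)/g'(x) = lim(x→0) (3·x^2)/(cos(x))
  = 0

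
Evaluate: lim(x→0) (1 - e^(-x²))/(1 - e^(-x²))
This is a 0/0 indeterminate form.

Apply L'Hôpital's rule: differentiate numerator and denominator separately.
  f(x) = 1 - e^(-x^2)   ⇒   f'(x) = 2·x·e^(-x^2)
  g(x) = 1 - e^(-x^2)   ⇒   g'(x) = 2·x·e^(-x^2)
  lim(x→0) f'(x)/g'(x) = lim(x→0) (2·x·e^(-x^2))/(2·x·e^(-x^2))
  = 1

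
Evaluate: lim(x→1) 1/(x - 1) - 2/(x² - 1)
This is an ∞-∞ indeterminate form.

Combine fractions or rationalize to convert ∞-∞ to 0/0 form:
  lim(x→1) 1/(x - 1) - 2/(x² - 1) = 1/2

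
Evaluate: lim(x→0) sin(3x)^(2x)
This is an exponential indeterminate form.

For exponential indeterminate forms, take the natural log:
  Let L = lim(x→0) sin(3x)^(2x)
  Then ln(L) = lim(x→0) [exponent × ln(base)]
  Evaluate using L'Hôpital or standard limits, then exponentiate.
  L = 1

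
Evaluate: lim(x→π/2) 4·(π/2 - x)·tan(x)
This is a 0·∞ indeterminate form.

Rewrite 0·∞ as a quotient (0/0 or ∞/∞ form), then apply L'Hôpital's rule:
  lim(x→π/2) 4·(π/2 - x)·tan(x) = 4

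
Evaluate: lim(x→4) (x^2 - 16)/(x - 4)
This is a standard limit.

Factor or rationalize the expression:
  lim(x→4) (x^2 - 16)/(x - 4) = 8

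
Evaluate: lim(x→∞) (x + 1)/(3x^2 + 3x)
This is an ∞/∞ indeterminate form.

Apply L'Hôpital's rule: differentiate numerator and denominator separately.
  f(x) = x + 1   ⇒   f'(x) = 1
  g(x) = 3·x^2 + 3·x   ⇒   g'(x) = 6·x + 3
  lim(x→∞) f'(x)/g'(x) = lim(x→∞) (1)/(6·x + 3)
  = 0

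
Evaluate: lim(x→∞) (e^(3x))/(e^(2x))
This is an ∞/∞ indeterminate form.

Apply L'Hôpital's rule: differentiate numerator and denominator separately.
  f(x) = e^(3·x)   ⇒   f'(x) = 3·e^(3·x)
  g(x) = e^(2·x)   ⇒   g'(x) = 2·e^(2·x)
  lim(x→∞) f'(x)/g'(x) = lim(x→∞) (3·e^(3·x))/(2·e^(2·x))
  = ∞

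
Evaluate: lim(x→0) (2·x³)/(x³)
This is a 0/0 indeterminate form.

Apply L'Hôpital's rule: differentiate numerator and denominator separately.
  f(x) = 2·x^3   ⇒   f'(x) = 6·x^2
  g(x) = x^3   ⇒   g'(x) = 3·x^2
  lim(x→0) f'(x)/g'(x) = lim(x→0) (6·x^2)/(3·x^2)
  = 2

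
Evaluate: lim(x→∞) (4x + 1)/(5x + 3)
This is an ∞/∞ indeterminate form.

Apply L'Hôpital's rule: differentiate numerator and denominator separately.
  f(x) = 4·x + 1   ⇒   f'(x) = 4
  g(x) = 5·x + 3   ⇒   g'(x) = 5
  lim(x→∞) f'(x)/g'(x) = lim(x→∞) (4)/(5)
  = 4/5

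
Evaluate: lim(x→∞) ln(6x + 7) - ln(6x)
This is an ∞-∞ indeterminate form.

Combine fractions or rationalize to convert ∞-∞ to 0/0 form:
  lim(x→∞) ln(6x + 7) - ln(6x) = 0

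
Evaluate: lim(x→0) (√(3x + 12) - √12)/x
This is a standard limit.

Factor or rationalize the expression:
  lim(x→0) (√(3x + 12) - √12)/x = sqrt(3)/4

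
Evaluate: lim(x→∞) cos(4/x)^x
This is an exponential indeterminate form.

For exponential indeterminate forms, take the natural log:
  Let L = lim(x→∞) cos(4/x)^x
  Then ln(L) = lim(x→∞) [exponent × ln(base)]
  Evaluate using L'Hôpital or standard limits, then exponentiate.
  L = 1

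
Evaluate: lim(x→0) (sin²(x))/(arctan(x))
This is a 0/0 indeterminate form.

Apply L'Hôpital's rule: differentiate numerator and denominator separately.
  f(x) = sin(x)^2   ⇒   f'(x) = 2·sin(x)·cos(x)
  g(x) = atan(x)   ⇒   g'(x) = 1/(x^2 + 1)
  lim(x→0) f'(x)/g'(x) = lim(x→0) (2·sin(x)·cos(x))/(1/(x^2 + 1))
  = 0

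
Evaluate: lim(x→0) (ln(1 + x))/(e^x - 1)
This is a 0/0 indeterminate form.

Apply L'Hôpital's rule: differentiate numerator and denominator separately.
  f(x) = ln(x + 1)   ⇒   f'(x) = 1/(x + 1)
  g(x) = e^(x) - 1   ⇒   g'(x) = e^(x)
  lim(x→0) f'(x)/g'(x) = lim(x→0) (1/(x + 1))/(e^(x))
  = 1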